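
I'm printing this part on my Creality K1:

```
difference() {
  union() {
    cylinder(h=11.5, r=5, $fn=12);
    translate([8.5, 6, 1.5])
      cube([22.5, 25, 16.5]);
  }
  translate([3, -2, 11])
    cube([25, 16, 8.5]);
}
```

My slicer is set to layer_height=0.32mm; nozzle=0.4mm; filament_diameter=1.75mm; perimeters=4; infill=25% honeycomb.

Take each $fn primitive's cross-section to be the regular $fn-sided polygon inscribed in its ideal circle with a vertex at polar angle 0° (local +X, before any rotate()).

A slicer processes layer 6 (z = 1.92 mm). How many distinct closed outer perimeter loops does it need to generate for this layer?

At z = 1.92 mm: the r=5 cylinder contributes a regular 12-gon of circumradius 5; the cube at (8.5, 6) is present — its section is the full 22.5×25 rectangle; Merging all regions: the 2 present regions are separate (no shared area or edge), so areas and boundary lengths simply add and each stays a separate island — 2 connected regions; the cube at (3, -2) is absent (z outside [11, 19.5]); Subtracting the remaining from the first: none of the subtracted shapes is present at this height, so that combined region is unchanged — 2 connected regions. The result has 2 disconnected regions.

2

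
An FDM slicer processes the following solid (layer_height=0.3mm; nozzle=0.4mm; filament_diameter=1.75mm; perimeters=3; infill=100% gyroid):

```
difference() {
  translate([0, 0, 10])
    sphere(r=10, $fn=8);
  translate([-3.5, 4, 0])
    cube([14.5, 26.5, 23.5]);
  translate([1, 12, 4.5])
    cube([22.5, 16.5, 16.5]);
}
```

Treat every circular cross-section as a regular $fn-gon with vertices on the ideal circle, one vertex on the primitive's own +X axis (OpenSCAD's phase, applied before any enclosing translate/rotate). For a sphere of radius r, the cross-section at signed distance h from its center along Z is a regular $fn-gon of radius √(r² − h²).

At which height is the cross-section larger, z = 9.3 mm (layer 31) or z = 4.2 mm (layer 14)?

Layer 31 (z = 9.3): the r=10 sphere slices to a regular 8-gon of circumradius 9.975 (√(r²−h²) with h=0.7 from center) (area = (8/2)·9.975²·sin(360°/8) = 281.46 mm²); the cube at (-3.5, 4) (footprint 14.5×26.5) is included at this height (area 384.25 mm²); the cube at (1, 12) (footprint 22.5×16.5) is included at this height (area 371.25 mm²); Subtracting the remaining from the first: starting from the r=10 sphere (281.46 mm²), the 14.5×26.5 cube at (-3.5, 4) partially overlaps it — only the 52.15 mm² overlap (of its 384.25 mm²) is removed, clipping the outline; the 22.5×16.5 cube at (1, 12) misses the remaining region (no effect) — area = 229.30 mm². So its area = 229.30 mm². Layer 14 (z = 4.2): the r=10 sphere slices to a regular 8-gon of circumradius 8.146 (√(r²−h²) with h=5.8 from center) (area = (8/2)·8.146²·sin(360°/8) = 187.69 mm²); the cube at (-3.5, 4) (footprint 14.5×26.5) is included at this height (area 384.25 mm²); the cube at (1, 12) is absent (z outside [4.5, 21]); After the difference (first − rest): starting from the r=10 sphere (187.69 mm²), the 14.5×26.5 cube at (-3.5, 4) partially overlaps it — only the 29.63 mm² overlap (of its 384.25 mm²) is removed, clipping the outline — area = 158.07 mm². So its area = 158.07 mm². Layer 31 is larger (229.30 vs 158.07 mm²).

layer 31 (z = 9.3 mm)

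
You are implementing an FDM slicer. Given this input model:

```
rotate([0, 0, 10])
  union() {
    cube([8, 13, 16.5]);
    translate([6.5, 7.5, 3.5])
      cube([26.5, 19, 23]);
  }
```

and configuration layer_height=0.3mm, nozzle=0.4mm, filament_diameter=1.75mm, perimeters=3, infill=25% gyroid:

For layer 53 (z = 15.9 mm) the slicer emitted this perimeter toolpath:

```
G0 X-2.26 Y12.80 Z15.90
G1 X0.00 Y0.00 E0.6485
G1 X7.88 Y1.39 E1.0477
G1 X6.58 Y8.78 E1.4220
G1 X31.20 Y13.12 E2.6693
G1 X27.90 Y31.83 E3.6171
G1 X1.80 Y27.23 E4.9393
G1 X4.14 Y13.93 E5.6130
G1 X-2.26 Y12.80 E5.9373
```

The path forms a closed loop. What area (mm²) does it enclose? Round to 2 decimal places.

Apply the shoelace formula to the sequence of (X, Y) vertices; enclosed area = 599.36 mm².

599.36 mm²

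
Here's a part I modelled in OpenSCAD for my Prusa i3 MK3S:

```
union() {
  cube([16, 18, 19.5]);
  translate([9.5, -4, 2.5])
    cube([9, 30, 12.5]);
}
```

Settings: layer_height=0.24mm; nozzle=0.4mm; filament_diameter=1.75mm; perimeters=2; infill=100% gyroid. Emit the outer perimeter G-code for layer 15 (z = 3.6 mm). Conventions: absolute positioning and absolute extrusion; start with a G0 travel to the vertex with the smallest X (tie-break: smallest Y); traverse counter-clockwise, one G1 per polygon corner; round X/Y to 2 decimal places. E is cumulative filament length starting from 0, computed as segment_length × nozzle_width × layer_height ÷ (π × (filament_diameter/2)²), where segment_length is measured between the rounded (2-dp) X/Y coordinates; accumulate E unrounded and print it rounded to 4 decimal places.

G0 X0.00 Y0.00 Z3.60
G1 X9.50 Y0.00 E0.3792
G1 X9.50 Y-4.00 E0.5388
G1 X18.50 Y-4.00 E0.8980
G1 X18.50 Y26.00 E2.0954
G1 X9.50 Y26.00 E2.4546
G1 X9.50 Y18.00 E2.7739
G1 X0.00 Y18.00 E3.1531
G1 X0.00 Y0.00 E3.8715

At z = 3.6 mm: the cube is present — its section is the full 16×18 rectangle; the cube at (9.5, -4) (footprint 9×30) is included at this height; Taking the union: the regions partially overlap (shared area 117.00 mm²), so overlapping operands fuse into one piece — 1 connected region. The outline is a single polygon with 8 vertices. Extrusion per mm of travel: 0.4 × 0.24 / (π × 0.875²) = 0.039912. Accumulating E over each segment gives final E = 3.8715.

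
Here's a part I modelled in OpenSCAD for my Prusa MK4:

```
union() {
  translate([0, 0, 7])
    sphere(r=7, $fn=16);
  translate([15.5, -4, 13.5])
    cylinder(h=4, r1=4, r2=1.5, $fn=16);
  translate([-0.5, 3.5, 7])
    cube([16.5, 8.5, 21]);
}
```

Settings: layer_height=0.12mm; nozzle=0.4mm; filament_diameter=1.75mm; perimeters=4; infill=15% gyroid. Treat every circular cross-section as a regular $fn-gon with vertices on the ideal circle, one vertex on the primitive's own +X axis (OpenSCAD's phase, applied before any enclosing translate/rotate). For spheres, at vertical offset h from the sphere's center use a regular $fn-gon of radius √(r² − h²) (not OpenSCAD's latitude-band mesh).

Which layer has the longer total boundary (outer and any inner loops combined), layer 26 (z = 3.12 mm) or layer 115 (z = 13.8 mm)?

layer 115 (z = 13.8 mm)

Layer 26 (z = 3.12): the r=7 sphere contributes a regular 16-gon of circumradius √(7²−3.88²) = 5.826 (perimeter = 2·16·5.826·sin(180°/16) = 36.37 mm); the cone at (15.5, -4) does not reach this height (z outside [13.5, 17.5]); the cube at (-0.5, 3.5) is absent (z outside [7, 28]); Taking the union: only the r=7 sphere is present, so the union is just that shape — boundary = 36.37 mm. So its perimeter = 36.37 mm. Layer 115 (z = 13.8): the r=7 sphere contributes a regular 16-gon of circumradius √(7²−6.8²) = 1.661 (perimeter = 2·16·1.661·sin(180°/16) = 10.37 mm); the cone at (15.5, -4): at t=0.075 of its height the radius interpolates to r₁+(r₂−r₁)t = 3.812, giving a regular 16-gon of that circumradius (perimeter = 2·16·3.812·sin(180°/16) = 23.80 mm); the 16.5×8.5 cube at (-0.5, 3.5) contributes its full rectangle (perimeter 50.00 mm); Merging all regions: the 3 present regions are separate (no shared area or edge), so areas and boundary lengths simply add and each stays a separate island — boundary = 84.17 mm. So its perimeter = 84.17 mm. Layer 115 is larger (84.17 vs 36.37 mm).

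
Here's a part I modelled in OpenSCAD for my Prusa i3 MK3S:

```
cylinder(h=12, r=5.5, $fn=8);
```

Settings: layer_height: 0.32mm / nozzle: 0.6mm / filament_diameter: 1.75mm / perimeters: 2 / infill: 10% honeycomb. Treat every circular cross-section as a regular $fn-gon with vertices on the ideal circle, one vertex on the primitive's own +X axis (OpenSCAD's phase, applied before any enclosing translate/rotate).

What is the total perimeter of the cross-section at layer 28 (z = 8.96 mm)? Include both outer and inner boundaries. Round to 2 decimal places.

At z = 8.96 mm: the r=5.5 cylinder contributes a regular 8-gon of circumradius 5.5 (perimeter = 2·8·5.500·sin(180°/8) = 33.68 mm). Overall, the cross-section is a single solid region. Total boundary length (outer) = 33.68 mm.

33.68 mm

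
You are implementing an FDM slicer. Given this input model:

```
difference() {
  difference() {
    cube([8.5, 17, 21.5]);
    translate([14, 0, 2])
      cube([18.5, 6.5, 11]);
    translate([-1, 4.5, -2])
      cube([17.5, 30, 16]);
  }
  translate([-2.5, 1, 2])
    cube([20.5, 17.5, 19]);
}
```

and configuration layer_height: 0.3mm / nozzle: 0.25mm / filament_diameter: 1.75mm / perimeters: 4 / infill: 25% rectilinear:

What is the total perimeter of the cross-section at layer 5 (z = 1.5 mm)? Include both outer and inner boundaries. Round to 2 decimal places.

At z = 1.5 mm: the cube is present — its section is the full 8.5×17 rectangle (perimeter 51.00 mm); the cube at (14, 0) does not reach this height (z outside [2, 13]); the cube at (-1, 4.5) (footprint 17.5×30) is included at this height (perimeter 95.00 mm); Subtracting the remaining from the first: starting from the 8.5×17 cube, the 17.5×30 cube at (-1, 4.5) partially overlaps it — only the 106.25 mm² overlap (of its 525.00 mm²) is removed, clipping the outline — boundary = 26.00 mm; the cube at (-2.5, 1) is absent (z outside [2, 21]); Taking the first minus the rest: none of the subtracted shapes is present at this height, so the result so far is unchanged — boundary = 26.00 mm. Overall, the cross-section is a single solid region. Total boundary length (outer) = 26.00 mm.

26.00 mm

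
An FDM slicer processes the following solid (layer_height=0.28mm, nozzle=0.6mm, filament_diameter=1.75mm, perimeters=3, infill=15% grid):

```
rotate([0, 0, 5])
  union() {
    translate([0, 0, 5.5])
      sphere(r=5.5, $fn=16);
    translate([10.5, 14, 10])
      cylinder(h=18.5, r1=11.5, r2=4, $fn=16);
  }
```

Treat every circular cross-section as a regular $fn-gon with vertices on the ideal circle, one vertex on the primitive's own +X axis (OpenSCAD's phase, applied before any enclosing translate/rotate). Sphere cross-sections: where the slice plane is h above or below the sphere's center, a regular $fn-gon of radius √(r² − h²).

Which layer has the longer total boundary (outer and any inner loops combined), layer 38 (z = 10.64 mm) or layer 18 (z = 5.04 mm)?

Layer 38 (z = 10.64): the sphere: section is a regular 16-gon, circumradius = √(r²−h²) = √(5.5²−5.14²) = 1.957 (perimeter = 2·16·1.957·sin(180°/16) = 12.22 mm); the cone at (10.5, 14) contributes a regular 16-gon of circumradius 11.241 (interpolated between r1=11.5 and r2=4 at t=0.035) (perimeter = 2·16·11.241·sin(180°/16) = 70.17 mm); Taking the union: the 2 present regions are separate (no shared area or edge), so areas and boundary lengths simply add and each stays a separate island — boundary = 82.39 mm; (rotated 5° about Z; rotation is an isometry so areas/perimeters/island counts are preserved). So its perimeter = 82.39 mm. Layer 18 (z = 5.04): the r=5.5 sphere contributes a regular 16-gon of circumradius √(5.5²−0.46²) = 5.481 (perimeter = 2·16·5.481·sin(180°/16) = 34.22 mm); the cone at (10.5, 14) is absent (z outside [10, 28.5]); Taking the union: only the r=5.5 sphere is present, so the union is just that shape — boundary = 34.22 mm; (rotated 5° about Z; rotation is an isometry so areas/perimeters/island counts are preserved). So its perimeter = 34.22 mm. Layer 38 is larger (82.39 vs 34.22 mm).

layer 38 (z = 10.64 mm)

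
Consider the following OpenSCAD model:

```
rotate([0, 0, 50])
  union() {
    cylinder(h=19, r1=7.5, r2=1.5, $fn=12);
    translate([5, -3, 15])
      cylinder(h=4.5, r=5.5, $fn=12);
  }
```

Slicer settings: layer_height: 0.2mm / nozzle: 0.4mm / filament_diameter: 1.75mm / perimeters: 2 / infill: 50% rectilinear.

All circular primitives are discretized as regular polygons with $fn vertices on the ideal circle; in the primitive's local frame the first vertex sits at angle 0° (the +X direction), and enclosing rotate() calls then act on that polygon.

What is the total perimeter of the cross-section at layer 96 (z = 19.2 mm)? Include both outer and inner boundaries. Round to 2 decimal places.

At z = 19.2 mm: the cone does not reach this height (z outside [0, 19]); the r=5.5 cylinder at (5, -3) gives a regular 12-gon of circumradius 5.5 (constant along its height) (perimeter = 2·12·5.500·sin(180°/12) = 34.16 mm); Combining (union): only the r=5.5 cylinder at (5, -3) is present, so the union is just that shape — boundary = 34.16 mm; (whole slice rotated 50° about Z — lengths, areas and connectivity unchanged). Overall, the cross-section is a single solid region. Total boundary length (outer) = 34.16 mm.

34.16 mm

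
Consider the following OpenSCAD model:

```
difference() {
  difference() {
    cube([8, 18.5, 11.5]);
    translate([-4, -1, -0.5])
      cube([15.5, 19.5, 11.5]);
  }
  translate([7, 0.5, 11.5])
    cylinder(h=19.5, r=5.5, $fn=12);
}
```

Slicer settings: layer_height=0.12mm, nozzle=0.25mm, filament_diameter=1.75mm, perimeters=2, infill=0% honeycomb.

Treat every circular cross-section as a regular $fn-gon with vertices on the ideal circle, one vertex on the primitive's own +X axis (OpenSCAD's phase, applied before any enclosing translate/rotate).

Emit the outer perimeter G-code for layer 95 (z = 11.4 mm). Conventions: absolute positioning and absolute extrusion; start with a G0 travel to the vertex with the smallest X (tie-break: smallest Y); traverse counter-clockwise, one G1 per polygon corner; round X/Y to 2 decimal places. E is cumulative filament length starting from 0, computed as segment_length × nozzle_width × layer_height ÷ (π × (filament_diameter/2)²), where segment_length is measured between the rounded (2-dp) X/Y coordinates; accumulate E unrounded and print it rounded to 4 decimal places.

G0 X0.00 Y0.00 Z11.40
G1 X8.00 Y0.00 E0.0998
G1 X8.00 Y18.50 E0.3305
G1 X0.00 Y18.50 E0.4303
G1 X0.00 Y0.00 E0.6610

At z = 11.4 mm: the 8×18.5 cube contributes its full rectangle; the cube at (-4, -1) is absent (z outside [-0.5, 11]); After the difference (first − rest): none of the subtracted shapes is present at this height, so the 8×18.5 cube is unchanged — 1 connected region; the cylinder at (7, 0.5) does not reach this height (z outside [11.5, 31]); Subtracting the remaining from the first: none of the subtracted shapes is present at this height, so that combined region is unchanged — 1 connected region. The outline is a single polygon with 4 vertices. Extrusion per mm of travel: 0.25 × 0.12 / (π × 0.875²) = 0.012473. Accumulating E over each segment gives final E = 0.6610.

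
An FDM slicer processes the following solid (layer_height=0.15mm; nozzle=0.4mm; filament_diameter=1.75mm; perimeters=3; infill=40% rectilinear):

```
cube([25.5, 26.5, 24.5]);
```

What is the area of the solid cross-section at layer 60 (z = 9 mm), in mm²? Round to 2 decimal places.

At z = 9 mm: the 25.5×26.5 cube contributes its full rectangle (area 675.75 mm²). Overall, the cross-section is a single solid region. Net area = 675.75 mm².

675.75 mm²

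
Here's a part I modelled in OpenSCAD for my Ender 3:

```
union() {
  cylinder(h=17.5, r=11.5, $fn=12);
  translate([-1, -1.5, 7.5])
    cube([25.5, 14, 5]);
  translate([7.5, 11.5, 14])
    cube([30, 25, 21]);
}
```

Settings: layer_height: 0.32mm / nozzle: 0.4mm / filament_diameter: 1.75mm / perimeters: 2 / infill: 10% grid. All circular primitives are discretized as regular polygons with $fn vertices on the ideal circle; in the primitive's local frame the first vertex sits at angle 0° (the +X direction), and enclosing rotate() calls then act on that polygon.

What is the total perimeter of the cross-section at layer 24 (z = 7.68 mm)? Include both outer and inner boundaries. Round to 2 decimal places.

At z = 7.68 mm: the r=11.5 cylinder gives a regular 12-gon of circumradius 11.5 (constant along its height) (perimeter = 2·12·11.500·sin(180°/12) = 71.43 mm); the cube at (-1, -1.5) is present — its section is the full 25.5×14 rectangle (perimeter 79.00 mm); the cube at (7.5, 11.5) is absent (z outside [14, 35]); Combining (union): the regions partially overlap (shared area 129.00 mm²), so the edge portions inside another operand are dropped and the merged outline is re-measured after clipping — boundary = 105.16 mm. Overall, the cross-section is a single solid region. Total boundary length (outer) = 105.16 mm.

105.16 mm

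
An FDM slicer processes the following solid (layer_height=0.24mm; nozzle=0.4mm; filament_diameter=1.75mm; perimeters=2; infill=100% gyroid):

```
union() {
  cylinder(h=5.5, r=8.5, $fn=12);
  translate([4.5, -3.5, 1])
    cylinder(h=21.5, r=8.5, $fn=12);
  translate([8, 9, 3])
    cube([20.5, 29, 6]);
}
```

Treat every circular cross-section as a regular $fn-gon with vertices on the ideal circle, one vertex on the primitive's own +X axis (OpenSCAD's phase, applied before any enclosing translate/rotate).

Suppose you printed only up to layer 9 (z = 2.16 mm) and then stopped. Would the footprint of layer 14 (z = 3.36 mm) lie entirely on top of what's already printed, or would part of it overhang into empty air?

Compare the two slices. At z = 2.16: the cylinder: section is a regular 12-gon, circumradius r=8.5 (area = (12/2)·8.500²·sin(360°/12) = 216.75 mm²); the cylinder at (4.5, -3.5): section is a regular 12-gon, circumradius r=8.5 (area = (12/2)·8.500²·sin(360°/12) = 216.75 mm²); the cube at (8, 9) is not intersected at this z (z outside [3, 9]); Taking the union: the regions partially overlap — summed areas 433.50 mm² minus the doubly-counted overlap 123.88 mm² gives 309.62 mm² — area = 309.62 mm². At z = 3.36: the r=8.5 cylinder contributes a regular 12-gon of circumradius 8.5 (area = (12/2)·8.500²·sin(360°/12) = 216.75 mm²); the cylinder at (4.5, -3.5): section is a regular 12-gon, circumradius r=8.5 (area = (12/2)·8.500²·sin(360°/12) = 216.75 mm²); the cube at (8, 9) is present — its section is the full 20.5×29 rectangle (area 594.50 mm²); Merging all regions: the regions partially overlap — summed areas 1028.00 mm² minus the doubly-counted overlap 123.88 mm² gives 904.12 mm² — area = 904.12 mm². Checking containment: at z = 3.36 the cross-section extends beyond the z = 2.16 cross-section by about 594.50 mm².

part overhangs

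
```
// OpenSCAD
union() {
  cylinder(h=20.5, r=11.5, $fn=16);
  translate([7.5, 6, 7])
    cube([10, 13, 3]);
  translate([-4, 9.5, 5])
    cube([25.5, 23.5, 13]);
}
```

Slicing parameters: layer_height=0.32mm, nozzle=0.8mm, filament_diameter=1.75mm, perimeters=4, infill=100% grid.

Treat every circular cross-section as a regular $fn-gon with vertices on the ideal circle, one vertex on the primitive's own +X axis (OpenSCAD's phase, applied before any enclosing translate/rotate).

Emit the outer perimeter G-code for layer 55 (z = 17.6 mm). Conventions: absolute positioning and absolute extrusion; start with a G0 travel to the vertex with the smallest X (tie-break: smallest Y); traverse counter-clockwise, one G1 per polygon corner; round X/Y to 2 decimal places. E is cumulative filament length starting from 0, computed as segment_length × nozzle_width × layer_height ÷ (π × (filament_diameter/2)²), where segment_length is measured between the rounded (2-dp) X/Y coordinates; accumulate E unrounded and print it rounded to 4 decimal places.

At z = 17.6 mm: the r=11.5 cylinder contributes a regular 16-gon of circumradius 11.5; the cube at (7.5, 6) is not intersected at this z (z outside [7, 10]); the cube at (-4, 9.5) is present — its section is the full 25.5×23.5 rectangle; Combining (union): the regions partially overlap (shared area 14.23 mm²), so overlapping operands fuse into one piece — 1 connected region. The outline is a single polygon with 19 vertices. Extrusion per mm of travel: 0.8 × 0.32 / (π × 0.875²) = 0.106432. Accumulating E over each segment gives final E = 15.7424.

G0 X-11.50 Y0.00 Z17.60
G1 X-10.62 Y-4.40 E0.4776
G1 X-8.13 Y-8.13 E0.9549
G1 X-4.40 Y-10.62 E1.4322
G1 X0.00 Y-11.50 E1.9098
G1 X4.40 Y-10.62 E2.3874
G1 X8.13 Y-8.13 E2.8647
G1 X10.62 Y-4.40 E3.3420
G1 X11.50 Y0.00 E3.8196
G1 X10.62 Y4.40 E4.2972
G1 X8.13 Y8.13 E4.7745
G1 X6.08 Y9.50 E5.0369
G1 X21.50 Y9.50 E6.6781
G1 X21.50 Y33.00 E9.1793
G1 X-4.00 Y33.00 E11.8933
G1 X-4.00 Y10.70 E14.2667
G1 X-4.40 Y10.62 E14.3102
G1 X-8.13 Y8.13 E14.7875
G1 X-10.62 Y4.40 E15.2648
G1 X-11.50 Y0.00 E15.7424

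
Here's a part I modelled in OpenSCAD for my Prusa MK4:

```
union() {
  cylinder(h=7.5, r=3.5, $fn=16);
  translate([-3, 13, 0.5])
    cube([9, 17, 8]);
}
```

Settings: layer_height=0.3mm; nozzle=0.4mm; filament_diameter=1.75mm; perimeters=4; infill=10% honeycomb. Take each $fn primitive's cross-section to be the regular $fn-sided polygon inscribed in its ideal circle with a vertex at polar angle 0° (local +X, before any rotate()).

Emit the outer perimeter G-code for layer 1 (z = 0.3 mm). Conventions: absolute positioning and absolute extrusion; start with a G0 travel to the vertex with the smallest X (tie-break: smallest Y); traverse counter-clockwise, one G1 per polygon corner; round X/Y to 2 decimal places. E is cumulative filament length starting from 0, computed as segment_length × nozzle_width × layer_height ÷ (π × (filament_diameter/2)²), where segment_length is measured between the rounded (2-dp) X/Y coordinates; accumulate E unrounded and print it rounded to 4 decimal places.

G0 X-3.50 Y0.00 Z0.30
G1 X-3.23 Y-1.34 E0.0682
G1 X-2.47 Y-2.47 E0.1361
G1 X-1.34 Y-3.23 E0.2041
G1 X0.00 Y-3.50 E0.2723
G1 X1.34 Y-3.23 E0.3405
G1 X2.47 Y-2.47 E0.4084
G1 X3.23 Y-1.34 E0.4764
G1 X3.50 Y0.00 E0.5445
G1 X3.23 Y1.34 E0.6127
G1 X2.47 Y2.47 E0.6807
G1 X1.34 Y3.23 E0.7486
G1 X0.00 Y3.50 E0.8168
G1 X-1.34 Y3.23 E0.8850
G1 X-2.47 Y2.47 E0.9530
G1 X-3.23 Y1.34 E1.0209
G1 X-3.50 Y0.00 E1.0891

At z = 0.3 mm: the r=3.5 cylinder gives a regular 16-gon of circumradius 3.5 (constant along its height); the cube at (-3, 13) does not reach this height (z outside [0.5, 8.5]); Taking the union: only the r=3.5 cylinder is present, so the union is just that shape — 1 connected region. The outline is a single polygon with 16 vertices. Extrusion per mm of travel: 0.4 × 0.3 / (π × 0.875²) = 0.049890. Accumulating E over each segment gives final E = 1.0891.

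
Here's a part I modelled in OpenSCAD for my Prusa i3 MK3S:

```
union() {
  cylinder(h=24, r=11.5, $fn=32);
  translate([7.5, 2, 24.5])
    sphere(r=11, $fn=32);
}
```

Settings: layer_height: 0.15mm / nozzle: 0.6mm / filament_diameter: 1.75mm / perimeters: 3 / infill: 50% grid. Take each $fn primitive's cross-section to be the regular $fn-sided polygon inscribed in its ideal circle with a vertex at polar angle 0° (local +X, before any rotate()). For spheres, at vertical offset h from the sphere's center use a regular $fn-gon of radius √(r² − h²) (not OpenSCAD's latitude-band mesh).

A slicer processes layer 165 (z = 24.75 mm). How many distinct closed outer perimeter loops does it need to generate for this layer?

At z = 24.75 mm: the cylinder is absent (z outside [0, 24]); the sphere at (7.5, 2): section is a regular 32-gon, circumradius = √(r²−h²) = √(11²−0.25²) = 10.997; Merging all regions: only the r=11 sphere at (7.5, 2) is present, so the union is just that shape — 1 connected region. The result has 1 disconnected region.

1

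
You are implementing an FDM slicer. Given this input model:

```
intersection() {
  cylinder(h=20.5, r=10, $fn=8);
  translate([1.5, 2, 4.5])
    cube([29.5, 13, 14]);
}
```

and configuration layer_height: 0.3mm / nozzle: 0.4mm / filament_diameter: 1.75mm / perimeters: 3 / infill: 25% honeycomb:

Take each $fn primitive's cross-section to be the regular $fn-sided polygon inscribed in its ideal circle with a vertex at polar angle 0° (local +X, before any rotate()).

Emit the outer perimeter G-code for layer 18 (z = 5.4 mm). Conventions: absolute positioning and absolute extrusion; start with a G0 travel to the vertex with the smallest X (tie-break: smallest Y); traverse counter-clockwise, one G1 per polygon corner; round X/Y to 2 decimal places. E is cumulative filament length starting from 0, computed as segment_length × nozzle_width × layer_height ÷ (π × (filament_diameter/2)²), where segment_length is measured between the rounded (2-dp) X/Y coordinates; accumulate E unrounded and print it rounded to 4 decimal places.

At z = 5.4 mm: the r=10 cylinder contributes a regular 8-gon of circumradius 10; the cube at (1.5, 2) is present — its section is the full 29.5×13 rectangle; Taking the intersection: the 29.5×13 cube at (1.5, 2) partially overlaps the r=10 cylinder; clipping to the common part keeps 40.01 mm² — 1 connected region. The outline is a single polygon with 4 vertices. Extrusion per mm of travel: 0.4 × 0.3 / (π × 0.875²) = 0.049890. Accumulating E over each segment gives final E = 1.3255.

G0 X1.50 Y2.00 Z5.40
G1 X9.17 Y2.00 E0.3827
G1 X7.07 Y7.07 E0.6564
G1 X1.50 Y9.38 E0.9573
G1 X1.50 Y2.00 E1.3255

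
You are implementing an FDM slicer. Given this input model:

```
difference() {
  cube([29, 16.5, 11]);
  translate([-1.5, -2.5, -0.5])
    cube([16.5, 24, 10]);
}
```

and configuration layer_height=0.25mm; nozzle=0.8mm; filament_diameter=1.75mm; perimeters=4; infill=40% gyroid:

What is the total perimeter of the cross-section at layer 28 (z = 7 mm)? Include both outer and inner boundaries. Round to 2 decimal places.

At z = 7 mm: the cube (footprint 29×16.5) is included at this height (perimeter 91.00 mm); the cube at (-1.5, -2.5) (footprint 16.5×24) is included at this height (perimeter 81.00 mm); Subtracting the remaining from the first: starting from the 29×16.5 cube, the 16.5×24 cube at (-1.5, -2.5) partially overlaps it — only the 247.50 mm² overlap (of its 396.00 mm²) is removed, clipping the outline — boundary = 61.00 mm. Overall, the cross-section is a single solid region. Total boundary length (outer) = 61.00 mm.

61.00 mm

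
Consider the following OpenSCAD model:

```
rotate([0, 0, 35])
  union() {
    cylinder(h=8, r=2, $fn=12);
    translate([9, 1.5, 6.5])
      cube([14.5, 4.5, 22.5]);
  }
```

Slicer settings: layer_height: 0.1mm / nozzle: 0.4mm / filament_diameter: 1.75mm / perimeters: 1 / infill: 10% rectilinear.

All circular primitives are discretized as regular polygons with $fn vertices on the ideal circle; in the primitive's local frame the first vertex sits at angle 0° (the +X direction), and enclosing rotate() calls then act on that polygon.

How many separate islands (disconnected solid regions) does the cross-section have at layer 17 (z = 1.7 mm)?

At z = 1.7 mm: the r=2 cylinder gives a regular 12-gon of circumradius 2 (constant along its height); the cube at (9, 1.5) is absent (z outside [6.5, 29]); Taking the union: only the r=2 cylinder is present, so the union is just that shape — 1 connected region; (whole slice rotated 35° about Z — lengths, areas and connectivity unchanged). Overall, the cross-section is a single solid region. Island count = 1.

1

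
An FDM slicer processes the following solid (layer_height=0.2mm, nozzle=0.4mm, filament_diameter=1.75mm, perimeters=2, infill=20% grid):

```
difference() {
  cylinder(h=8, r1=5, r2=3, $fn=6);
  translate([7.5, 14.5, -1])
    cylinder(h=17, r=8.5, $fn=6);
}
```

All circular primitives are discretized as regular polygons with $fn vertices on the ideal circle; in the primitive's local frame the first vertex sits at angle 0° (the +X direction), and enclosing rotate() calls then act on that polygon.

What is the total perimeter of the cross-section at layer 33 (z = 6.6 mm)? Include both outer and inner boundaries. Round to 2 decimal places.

At z = 6.6 mm: the cone: at t=0.825 of its height the radius interpolates to r₁+(r₂−r₁)t = 3.350, giving a regular 6-gon of that circumradius (perimeter = 2·6·3.350·sin(180°/6) = 20.10 mm); the cylinder at (7.5, 14.5): section is a regular 6-gon, circumradius r=8.5 (perimeter = 2·6·8.500·sin(180°/6) = 51.00 mm); Taking the first minus the rest: starting from the cone, the r=8.5 cylinder at (7.5, 14.5) misses the remaining region (no effect) — boundary = 20.10 mm. Overall, the cross-section is a single solid region. Total boundary length (outer) = 20.10 mm.

20.10 mm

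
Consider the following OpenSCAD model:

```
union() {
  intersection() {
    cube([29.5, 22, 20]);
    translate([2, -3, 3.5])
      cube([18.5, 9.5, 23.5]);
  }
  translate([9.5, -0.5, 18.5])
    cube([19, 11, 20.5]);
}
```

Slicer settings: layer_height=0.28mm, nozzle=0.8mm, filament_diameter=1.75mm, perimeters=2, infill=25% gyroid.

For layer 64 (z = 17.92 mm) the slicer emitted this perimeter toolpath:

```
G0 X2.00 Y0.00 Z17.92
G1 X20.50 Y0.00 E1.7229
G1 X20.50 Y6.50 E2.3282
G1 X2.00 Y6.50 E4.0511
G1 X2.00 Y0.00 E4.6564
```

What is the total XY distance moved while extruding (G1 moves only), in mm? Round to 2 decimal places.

50.00 mm

Sum the Euclidean lengths of each G1 segment: total = 50.00 mm.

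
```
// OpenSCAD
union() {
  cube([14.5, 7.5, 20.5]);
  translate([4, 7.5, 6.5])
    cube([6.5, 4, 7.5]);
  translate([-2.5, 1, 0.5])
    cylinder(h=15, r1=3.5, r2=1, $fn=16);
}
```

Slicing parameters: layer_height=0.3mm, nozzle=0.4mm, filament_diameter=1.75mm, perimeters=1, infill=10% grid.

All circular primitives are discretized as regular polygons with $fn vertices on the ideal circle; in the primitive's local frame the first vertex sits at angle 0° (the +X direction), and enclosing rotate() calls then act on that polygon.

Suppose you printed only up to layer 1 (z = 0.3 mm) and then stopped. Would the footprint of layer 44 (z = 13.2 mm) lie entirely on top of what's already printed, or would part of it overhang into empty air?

part overhangs

Compare the two slices. At z = 0.3: the cube is present — its section is the full 14.5×7.5 rectangle (area 108.75 mm²); the cube at (4, 7.5) does not reach this height (z outside [6.5, 14]); the cone at (-2.5, 1) is not intersected at this z (z outside [0.5, 15.5]); Taking the union: only the 14.5×7.5 cube is present, so the union is just that shape — area = 108.75 mm². At z = 13.2: the cube is present — its section is the full 14.5×7.5 rectangle (area 108.75 mm²); the cube at (4, 7.5) (footprint 6.5×4) is included at this height (area 26.00 mm²); the cone at (-2.5, 1) contributes a regular 16-gon of circumradius 1.383 (interpolated between r1=3.5 and r2=1 at t=0.847) (area = (16/2)·1.383²·sin(360°/16) = 5.86 mm²); Merging all regions: the 3 present regions share edge segments without overlapping in area, so areas simply add but the touching pieces fuse into one outline (the shared edge portions become interior and drop out of the boundary) — area = 140.61 mm². Checking containment: at z = 13.2 the cross-section extends beyond the z = 0.3 cross-section by about 31.86 mm².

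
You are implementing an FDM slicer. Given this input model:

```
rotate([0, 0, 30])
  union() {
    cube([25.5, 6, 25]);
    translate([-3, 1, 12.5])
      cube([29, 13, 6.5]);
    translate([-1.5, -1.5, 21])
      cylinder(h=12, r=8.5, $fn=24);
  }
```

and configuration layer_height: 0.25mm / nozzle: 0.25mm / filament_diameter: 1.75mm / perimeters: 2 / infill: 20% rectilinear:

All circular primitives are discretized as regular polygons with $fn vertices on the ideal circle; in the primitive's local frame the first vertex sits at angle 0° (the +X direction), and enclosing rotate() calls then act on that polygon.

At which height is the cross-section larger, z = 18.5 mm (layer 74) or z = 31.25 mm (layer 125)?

Layer 74 (z = 18.5): the cube (footprint 25.5×6) is included at this height (area 153.00 mm²); the cube at (-3, 1) is present — its section is the full 29×13 rectangle (area 377.00 mm²); the cylinder at (-1.5, -1.5) is not intersected at this z (z outside [21, 33]); Combining (union): the regions partially overlap — summed areas 530.00 mm² minus the doubly-counted overlap 127.50 mm² gives 402.50 mm² — area = 402.50 mm²; (whole slice rotated 30° about Z — lengths, areas and connectivity unchanged). So its area = 402.50 mm². Layer 125 (z = 31.25): the cube is absent (z outside [0, 25]); the cube at (-3, 1) is absent (z outside [12.5, 19]); the r=8.5 cylinder at (-1.5, -1.5) contributes a regular 24-gon of circumradius 8.5 (area = (24/2)·8.500²·sin(360°/24) = 224.40 mm²); Combining (union): only the r=8.5 cylinder at (-1.5, -1.5) is present, so the union is just that shape — area = 224.40 mm²; (rotated 30° about Z; rotation is an isometry so areas/perimeters/island counts are preserved). So its area = 224.40 mm². Layer 74 is larger (402.50 vs 224.40 mm²).

layer 74 (z = 18.5 mm)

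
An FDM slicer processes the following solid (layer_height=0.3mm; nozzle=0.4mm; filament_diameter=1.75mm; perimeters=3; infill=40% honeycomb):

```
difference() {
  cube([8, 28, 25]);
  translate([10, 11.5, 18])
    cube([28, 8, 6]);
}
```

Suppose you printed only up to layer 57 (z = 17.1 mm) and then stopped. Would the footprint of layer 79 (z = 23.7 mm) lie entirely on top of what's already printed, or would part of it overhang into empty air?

entirely on top

Compare the two slices. At z = 17.1: the cube (footprint 8×28) is included at this height (area 224.00 mm²); the cube at (10, 11.5) is not intersected at this z (z outside [18, 24]); After the difference (first − rest): none of the subtracted shapes is present at this height, so the 8×28 cube is unchanged — area = 224.00 mm². At z = 23.7: the 8×28 cube contributes its full rectangle (area 224.00 mm²); the cube at (10, 11.5) is present — its section is the full 28×8 rectangle (area 224.00 mm²); Subtracting the remaining from the first: starting from the 8×28 cube (224.00 mm²), the 28×8 cube at (10, 11.5) misses the remaining region (no effect) — area = 224.00 mm². Checking containment: the cross-section at z = 23.7 is a subset of the cross-section at z = 17.1.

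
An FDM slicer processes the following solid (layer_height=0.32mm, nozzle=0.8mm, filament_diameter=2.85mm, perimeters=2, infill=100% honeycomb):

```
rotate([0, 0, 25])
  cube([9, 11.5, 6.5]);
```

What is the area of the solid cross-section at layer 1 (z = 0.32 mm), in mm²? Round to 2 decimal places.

At z = 0.32 mm: the 9×11.5 cube contributes its full rectangle (area 103.50 mm²); (rotated 25° about Z; rotation is an isometry so areas/perimeters/island counts are preserved). Overall, the cross-section is a single solid region. Net area = 103.50 mm².

103.50 mm²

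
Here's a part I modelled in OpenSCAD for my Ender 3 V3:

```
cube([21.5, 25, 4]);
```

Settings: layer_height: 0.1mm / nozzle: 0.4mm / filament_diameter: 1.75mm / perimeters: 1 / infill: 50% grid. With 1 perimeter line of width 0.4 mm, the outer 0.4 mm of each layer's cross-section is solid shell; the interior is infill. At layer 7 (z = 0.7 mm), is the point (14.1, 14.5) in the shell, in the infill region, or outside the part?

infill

At z = 0.7 mm: the cube (footprint 21.5×25) is included at this height. Overall, the cross-section is a single solid region. The nearest boundary edge runs (21.50, 0.00)→(21.50, 25.00); distance from the point to it = 7.40 mm. The point is inside the cross-section and 7.40 mm from the nearest boundary — more than the 0.4 mm shell width (1 × 0.4), so it's in the infill interior.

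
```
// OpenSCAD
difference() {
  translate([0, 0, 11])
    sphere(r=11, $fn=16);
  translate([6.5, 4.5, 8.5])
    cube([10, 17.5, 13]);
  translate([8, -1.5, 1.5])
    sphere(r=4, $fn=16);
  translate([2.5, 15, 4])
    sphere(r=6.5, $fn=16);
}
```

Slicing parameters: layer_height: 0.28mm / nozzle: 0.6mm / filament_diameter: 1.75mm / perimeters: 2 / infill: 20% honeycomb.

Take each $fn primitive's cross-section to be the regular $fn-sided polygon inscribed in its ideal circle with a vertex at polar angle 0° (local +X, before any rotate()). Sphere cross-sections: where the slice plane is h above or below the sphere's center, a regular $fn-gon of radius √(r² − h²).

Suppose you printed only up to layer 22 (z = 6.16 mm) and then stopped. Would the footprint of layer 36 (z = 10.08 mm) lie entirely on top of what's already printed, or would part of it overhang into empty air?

part overhangs

Compare the two slices. At z = 6.16: the r=11 sphere slices to a regular 16-gon of circumradius 9.878 (√(r²−h²) with h=4.84 from center) (area = (16/2)·9.878²·sin(360°/16) = 298.72 mm²); the cube at (6.5, 4.5) is not intersected at this z (z outside [8.5, 21.5]); the sphere at (8, -1.5) is not intersected at this z (|z−center|=4.660 > r=4); the sphere at (2.5, 15): section is a regular 16-gon, circumradius = √(r²−h²) = √(6.5²−2.16²) = 6.131 (area = (16/2)·6.131²·sin(360°/16) = 115.06 mm²); Subtracting the remaining from the first: starting from the r=11 sphere (298.72 mm²), the r=6.5 sphere at (2.5, 15) partially overlaps it — only the 1.71 mm² overlap (of its 115.06 mm²) is removed, clipping the outline — area = 297.01 mm². At z = 10.08: the sphere: section is a regular 16-gon, circumradius = √(r²−h²) = √(11²−0.92²) = 10.961 (area = (16/2)·10.961²·sin(360°/16) = 367.85 mm²); the cube at (6.5, 4.5) (footprint 10×17.5) is included at this height (area 175.00 mm²); the sphere at (8, -1.5) does not reach this height (|z−center|=8.580 > r=4); the r=6.5 sphere at (2.5, 15) slices to a regular 16-gon of circumradius 2.299 (√(r²−h²) with h=6.08 from center) (area = (16/2)·2.299²·sin(360°/16) = 16.18 mm²); After the difference (first − rest): starting from the r=11 sphere (367.85 mm²), the 10×17.5 cube at (6.5, 4.5) partially overlaps it — only the 8.12 mm² overlap (of its 175.00 mm²) is removed, clipping the outline; the r=6.5 sphere at (2.5, 15) misses the remaining region (no effect) — area = 359.73 mm². Checking containment: at z = 10.08 the cross-section extends beyond the z = 6.16 cross-section by about 66.06 mm².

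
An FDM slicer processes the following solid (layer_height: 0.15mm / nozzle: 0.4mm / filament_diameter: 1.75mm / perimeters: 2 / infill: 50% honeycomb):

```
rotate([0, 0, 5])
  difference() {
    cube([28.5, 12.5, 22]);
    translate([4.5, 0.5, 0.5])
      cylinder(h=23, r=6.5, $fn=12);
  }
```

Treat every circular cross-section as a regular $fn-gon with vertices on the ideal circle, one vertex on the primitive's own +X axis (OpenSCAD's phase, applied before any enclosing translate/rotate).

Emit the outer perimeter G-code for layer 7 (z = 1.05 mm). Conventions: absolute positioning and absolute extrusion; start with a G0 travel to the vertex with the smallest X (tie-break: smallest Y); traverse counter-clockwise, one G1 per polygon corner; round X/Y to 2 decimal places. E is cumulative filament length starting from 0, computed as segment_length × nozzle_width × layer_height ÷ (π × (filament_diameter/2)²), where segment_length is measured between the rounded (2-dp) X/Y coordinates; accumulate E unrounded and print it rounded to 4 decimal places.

At z = 1.05 mm: the 28.5×12.5 cube contributes its full rectangle; the r=6.5 cylinder at (4.5, 0.5) contributes a regular 12-gon of circumradius 6.5; After the difference (first − rest): starting from the 28.5×12.5 cube, the r=6.5 cylinder at (4.5, 0.5) partially overlaps it — only the 63.12 mm² overlap (of its 126.75 mm²) is removed, clipping the outline — 1 connected region; (rotated 5° about Z; rotation is an isometry so areas/perimeters/island counts are preserved). The outline is a single polygon with 10 vertices. Extrusion per mm of travel: 0.4 × 0.15 / (π × 0.875²) = 0.024945. Accumulating E over each segment gives final E = 2.0456.

G0 X-1.09 Y12.45 Z1.05
G1 X-0.43 Y4.86 E0.1900
G1 X0.71 Y6.21 E0.2341
G1 X3.87 Y7.37 E0.3181
G1 X7.19 Y6.78 E0.4022
G1 X9.76 Y4.62 E0.4860
G1 X10.91 Y1.46 E0.5698
G1 X10.82 Y0.95 E0.5828
G1 X28.39 Y2.48 E1.0227
G1 X27.30 Y14.94 E1.3347
G1 X-1.09 Y12.45 E2.0456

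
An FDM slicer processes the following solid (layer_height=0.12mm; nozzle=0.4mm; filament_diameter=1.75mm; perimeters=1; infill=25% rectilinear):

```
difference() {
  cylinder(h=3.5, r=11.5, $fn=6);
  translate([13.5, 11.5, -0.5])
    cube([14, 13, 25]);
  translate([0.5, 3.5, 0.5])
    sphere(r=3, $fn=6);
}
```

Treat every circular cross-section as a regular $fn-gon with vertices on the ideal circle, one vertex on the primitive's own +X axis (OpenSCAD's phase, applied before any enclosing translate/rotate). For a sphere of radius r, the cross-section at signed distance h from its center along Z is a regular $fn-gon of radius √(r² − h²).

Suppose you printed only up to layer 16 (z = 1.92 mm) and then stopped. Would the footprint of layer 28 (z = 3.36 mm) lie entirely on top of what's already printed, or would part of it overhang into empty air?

part overhangs

Compare the two slices. At z = 1.92: the r=11.5 cylinder contributes a regular 6-gon of circumradius 11.5 (area = (6/2)·11.500²·sin(360°/6) = 343.60 mm²); the cube at (13.5, 11.5) is present — its section is the full 14×13 rectangle (area 182.00 mm²); the sphere at (0.5, 3.5): section is a regular 6-gon, circumradius = √(r²−h²) = √(3²−1.42²) = 2.643 (area = (6/2)·2.643²·sin(360°/6) = 18.14 mm²); Subtracting the remaining from the first: starting from the r=11.5 cylinder (343.60 mm²), the 14×13 cube at (13.5, 11.5) misses the remaining region (no effect); the r=3 sphere at (0.5, 3.5) lies wholly inside it (removes its full 18.14 mm² and its 15.86 mm outline becomes a hole wall) — area = 325.45 mm². At z = 3.36: the r=11.5 cylinder gives a regular 6-gon of circumradius 11.5 (constant along its height) (area = (6/2)·11.500²·sin(360°/6) = 343.60 mm²); the 14×13 cube at (13.5, 11.5) contributes its full rectangle (area 182.00 mm²); the sphere at (0.5, 3.5): section is a regular 6-gon, circumradius = √(r²−h²) = √(3²−2.86²) = 0.906 (area = (6/2)·0.906²·sin(360°/6) = 2.13 mm²); Subtracting the remaining from the first: starting from the r=11.5 cylinder (343.60 mm²), the 14×13 cube at (13.5, 11.5) misses the remaining region (no effect); the r=3 sphere at (0.5, 3.5) lies wholly inside it (removes its full 2.13 mm² and its 5.43 mm outline becomes a hole wall) — area = 341.46 mm². Checking containment: at z = 3.36 the cross-section extends beyond the z = 1.92 cross-section by about 16.01 mm².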